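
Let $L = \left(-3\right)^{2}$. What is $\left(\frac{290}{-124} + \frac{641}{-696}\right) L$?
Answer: $- \frac{210993}{7192} \approx -29.337$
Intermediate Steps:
$L = 9$
$\left(\frac{290}{-124} + \frac{641}{-696}\right) L = \left(\frac{290}{-124} + \frac{641}{-696}\right) 9 = \left(290 \left(- \frac{1}{124}\right) + 641 \left(- \frac{1}{696}\right)\right) 9 = \left(- \frac{145}{62} - \frac{641}{696}\right) 9 = \left(- \frac{70331}{21576}\right) 9 = - \frac{210993}{7192}$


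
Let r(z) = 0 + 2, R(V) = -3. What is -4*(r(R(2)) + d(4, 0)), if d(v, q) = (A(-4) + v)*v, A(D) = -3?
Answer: -24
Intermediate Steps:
d(v, q) = v*(-3 + v) (d(v, q) = (-3 + v)*v = v*(-3 + v))
r(z) = 2
-4*(r(R(2)) + d(4, 0)) = -4*(2 + 4*(-3 + 4)) = -4*(2 + 4*1) = -4*(2 + 4) = -4*6 = -24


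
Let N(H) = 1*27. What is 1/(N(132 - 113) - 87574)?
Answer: -1/87547 ≈ -1.1422e-5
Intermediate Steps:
N(H) = 27
1/(N(132 - 113) - 87574) = 1/(27 - 87574) = 1/(-87547) = -1/87547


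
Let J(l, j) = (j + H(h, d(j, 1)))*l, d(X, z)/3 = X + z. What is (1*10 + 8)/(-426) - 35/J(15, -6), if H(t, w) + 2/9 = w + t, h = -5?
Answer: 783/16756 ≈ 0.046730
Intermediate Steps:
d(X, z) = 3*X + 3*z (d(X, z) = 3*(X + z) = 3*X + 3*z)
H(t, w) = -2/9 + t + w (H(t, w) = -2/9 + (w + t) = -2/9 + (t + w) = -2/9 + t + w)
J(l, j) = l*(-20/9 + 4*j) (J(l, j) = (j + (-2/9 - 5 + (3*j + 3*1)))*l = (j + (-2/9 - 5 + (3*j + 3)))*l = (j + (-2/9 - 5 + (3 + 3*j)))*l = (j + (-20/9 + 3*j))*l = (-20/9 + 4*j)*l = l*(-20/9 + 4*j))
(1*10 + 8)/(-426) - 35/J(15, -6) = (1*10 + 8)/(-426) - 35*3/(20*(-5 + 9*(-6))) = (10 + 8)*(-1/426) - 35*3/(20*(-5 - 54)) = 18*(-1/426) - 35/((4/9)*15*(-59)) = -3/71 - 35/(-1180/3) = -3/71 - 35*(-3/1180) = -3/71 + 21/236 = 783/16756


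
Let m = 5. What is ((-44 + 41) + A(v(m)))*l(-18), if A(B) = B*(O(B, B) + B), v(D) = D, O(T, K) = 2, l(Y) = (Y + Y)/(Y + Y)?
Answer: 32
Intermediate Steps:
l(Y) = 1 (l(Y) = (2*Y)/((2*Y)) = (2*Y)*(1/(2*Y)) = 1)
A(B) = B*(2 + B)
((-44 + 41) + A(v(m)))*l(-18) = ((-44 + 41) + 5*(2 + 5))*1 = (-3 + 5*7)*1 = (-3 + 35)*1 = 32*1 = 32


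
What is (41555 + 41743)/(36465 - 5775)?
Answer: 13883/5115 ≈ 2.7142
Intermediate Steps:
(41555 + 41743)/(36465 - 5775) = 83298/30690 = 83298*(1/30690) = 13883/5115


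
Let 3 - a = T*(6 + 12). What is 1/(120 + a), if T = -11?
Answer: 1/321 ≈ 0.0031153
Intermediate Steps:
a = 201 (a = 3 - (-11)*(6 + 12) = 3 - (-11)*18 = 3 - 1*(-198) = 3 + 198 = 201)
1/(120 + a) = 1/(120 + 201) = 1/321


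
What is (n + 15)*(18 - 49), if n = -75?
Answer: 1860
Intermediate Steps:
(n + 15)*(18 - 49) = (-75 + 15)*(18 - 49) = -60*(-31) = 1860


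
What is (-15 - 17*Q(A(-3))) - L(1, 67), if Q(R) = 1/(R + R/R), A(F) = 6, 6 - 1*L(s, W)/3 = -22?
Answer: -710/7 ≈ -101.43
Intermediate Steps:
L(s, W) = 84 (L(s, W) = 18 - 3*(-22) = 18 + 66 = 84)
Q(R) = 1/(1 + R) (Q(R) = 1/(R + 1) = 1/(1 + R))
(-15 - 17*Q(A(-3))) - L(1, 67) = (-15 - 17/(1 + 6)) - 1*84 = (-15 - 17/7) - 84 = -122/7 - 84 = -710/7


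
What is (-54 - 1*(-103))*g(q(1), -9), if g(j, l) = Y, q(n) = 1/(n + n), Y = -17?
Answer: -833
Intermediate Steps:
q(n) = 1/(2*n)
g(j, l) = -17
(-54 - 1*(-103))*g(q(1), -9) = (-54 - 1*(-103))*(-17) = (-54 + 103)*(-17) = 49*(-17) = -833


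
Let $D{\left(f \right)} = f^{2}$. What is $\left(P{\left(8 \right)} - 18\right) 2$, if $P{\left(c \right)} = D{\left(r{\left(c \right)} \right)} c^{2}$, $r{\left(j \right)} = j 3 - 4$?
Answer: $51164$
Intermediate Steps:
$r{\left(j \right)} = -4 + 3 j$ ($r{\left(j \right)} = 3 j - 4 = -4 + 3 j$)
$P{\left(c \right)} = c^{2} \left(-4 + 3 c\right)^{2}$ ($P{\left(c \right)} = \left(-4 + 3 c\right)^{2} c^{2} = c^{2} \left(-4 + 3 c\right)^{2}$)
$\left(P{\left(8 \right)} - 18\right) 2 = \left(8^{2} \left(-4 + 3 \cdot 8\right)^{2} - 18\right) 2 = \left(64 \left(-4 + 24\right)^{2} + \left(-26 + 8\right)\right) 2 = \left(64 \cdot 20^{2} - 18\right) 2 = \left(64 \cdot 400 - 18\right) 2 = \left(25600 - 18\right) 2 = 25582 \cdot 2 = 51164$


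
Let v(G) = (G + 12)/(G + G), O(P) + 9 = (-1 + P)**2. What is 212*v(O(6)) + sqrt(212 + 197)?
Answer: 371/2 + sqrt(409) ≈ 205.72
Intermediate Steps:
O(P) = -9 + (-1 + P)**2
v(G) = (12 + G)/(2*G) (v(G) = (12 + G)/((2*G)) = (12 + G)*(1/(2*G)) = (12 + G)/(2*G))
212*v(O(6)) + sqrt(212 + 197) = 212*((12 + (-9 + (-1 + 6)**2))/(2*(-9 + (-1 + 6)**2))) + sqrt(212 + 197) = 212*((12 + (-9 + 5**2))/(2*(-9 + 5**2))) + sqrt(409) = 212*((12 + (-9 + 25))/(2*(-9 + 25))) + sqrt(409) = 212*((1/2)*(12 + 16)/16) + sqrt(409) = 212*((1/2)*(1/16)*28) + sqrt(409) = 212*(7/8) + sqrt(409) = 371/2 + sqrt(409)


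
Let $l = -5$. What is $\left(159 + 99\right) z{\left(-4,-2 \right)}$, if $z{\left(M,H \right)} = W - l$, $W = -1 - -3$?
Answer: $1806$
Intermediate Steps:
$W = 2$ ($W = -1 + 3 = 2$)
$z{\left(M,H \right)} = 7$ ($z{\left(M,H \right)} = 2 - -5 = 2 + 5 = 7$)
$\left(159 + 99\right) z{\left(-4,-2 \right)} = \left(159 + 99\right) 7 = 258 \cdot 7 = 1806$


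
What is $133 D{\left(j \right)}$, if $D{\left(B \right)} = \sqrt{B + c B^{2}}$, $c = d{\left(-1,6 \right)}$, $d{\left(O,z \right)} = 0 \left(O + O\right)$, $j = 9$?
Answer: $399$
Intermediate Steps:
$d{\left(O,z \right)} = 0$ ($d{\left(O,z \right)} = 0 \cdot 2 O = 0$)
$c = 0$
$D{\left(B \right)} = \sqrt{B}$ ($D{\left(B \right)} = \sqrt{B + 0 B^{2}} = \sqrt{B + 0} = \sqrt{B}$)
$133 D{\left(j \right)} = 133 \sqrt{9} = 133 \cdot 3 = 399$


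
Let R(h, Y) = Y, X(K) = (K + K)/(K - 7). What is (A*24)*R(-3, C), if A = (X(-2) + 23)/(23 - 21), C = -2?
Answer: -1688/3 ≈ -562.67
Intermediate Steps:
X(K) = 2*K/(-7 + K) (X(K) = (2*K)/(-7 + K) = 2*K/(-7 + K))
A = 211/18 (A = (2*(-2)/(-7 - 2) + 23)/(23 - 21) = (2*(-2)/(-9) + 23)/2 = (2*(-2)*(-1/9) + 23)*(1/2) = (4/9 + 23)*(1/2) = (211/9)*(1/2) = 211/18 ≈ 11.722)
(A*24)*R(-3, C) = ((211/18)*24)*(-2) = (844/3)*(-2) = -1688/3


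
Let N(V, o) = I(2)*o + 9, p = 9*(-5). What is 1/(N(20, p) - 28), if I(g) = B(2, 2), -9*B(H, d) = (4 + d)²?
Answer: 1/161 ≈ 0.0062112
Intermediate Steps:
B(H, d) = -(4 + d)²/9
I(g) = -4 (I(g) = -(4 + 2)²/9 = -⅑*6² = -⅑*36 = -4)
p = -45
N(V, o) = 9 - 4*o (N(V, o) = -4*o + 9 = 9 - 4*o)
1/(N(20, p) - 28) = 1/((9 - 4*(-45)) - 28) = 1/((9 + 180) - 28) = 1/(189 - 28) = 1/161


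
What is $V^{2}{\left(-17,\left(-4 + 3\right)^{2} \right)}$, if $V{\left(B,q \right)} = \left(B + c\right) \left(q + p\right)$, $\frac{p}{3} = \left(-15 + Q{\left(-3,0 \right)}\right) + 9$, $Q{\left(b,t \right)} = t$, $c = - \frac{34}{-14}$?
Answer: $\frac{3006756}{49} \approx 61362.0$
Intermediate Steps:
$c = \frac{17}{7}$ ($c = \left(-34\right) \left(- \frac{1}{14}\right) = \frac{17}{7} \approx 2.4286$)
$p = -18$ ($p = 3 \left(\left(-15 + 0\right) + 9\right) = 3 \left(-15 + 9\right) = 3 \left(-6\right) = -18$)
$V{\left(B,q \right)} = \left(-18 + q\right) \left(\frac{17}{7} + B\right)$ ($V{\left(B,q \right)} = \left(B + \frac{17}{7}\right) \left(q - 18\right) = \left(\frac{17}{7} + B\right) \left(-18 + q\right) = \left(-18 + q\right) \left(\frac{17}{7} + B\right)$)
$V^{2}{\left(-17,\left(-4 + 3\right)^{2} \right)} = \left(- \frac{306}{7} - -306 + \frac{17 \left(-4 + 3\right)^{2}}{7} - 17 \left(-4 + 3\right)^{2}\right)^{2} = \left(- \frac{306}{7} + 306 + \frac{17 \left(-1\right)^{2}}{7} - 17 \left(-1\right)^{2}\right)^{2} = \left(- \frac{306}{7} + 306 + \frac{17}{7} \cdot 1 - 17\right)^{2} = \left(- \frac{306}{7} + 306 + \frac{17}{7} - 17\right)^{2} = \left(\frac{1734}{7}\right)^{2} = \frac{3006756}{49}$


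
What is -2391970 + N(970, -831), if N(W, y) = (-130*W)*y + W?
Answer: 102398100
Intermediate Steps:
N(W, y) = W - 130*W*y (N(W, y) = -130*W*y + W = W - 130*W*y)
-2391970 + N(970, -831) = -2391970 + 970*(1 - 130*(-831)) = -2391970 + 970*(1 + 108030) = -2391970 + 970*108031 = -2391970 + 104790070 = 102398100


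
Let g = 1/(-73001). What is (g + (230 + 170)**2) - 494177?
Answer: -24395255178/73001 ≈ -3.3418e+5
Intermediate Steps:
g = -1/73001 ≈ -1.3698e-5
(g + (230 + 170)**2) - 494177 = (-1/73001 + (230 + 170)**2) - 494177 = (-1/73001 + 400**2) - 494177 = (-1/73001 + 160000) - 494177 = 11680159999/73001 - 494177 = -24395255178/73001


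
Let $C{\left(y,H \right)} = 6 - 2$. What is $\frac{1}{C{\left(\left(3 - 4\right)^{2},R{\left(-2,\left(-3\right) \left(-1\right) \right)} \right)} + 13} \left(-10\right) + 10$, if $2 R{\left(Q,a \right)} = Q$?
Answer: $\frac{160}{17} \approx 9.4118$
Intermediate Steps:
$R{\left(Q,a \right)} = \frac{Q}{2}$
$C{\left(y,H \right)} = 4$ ($C{\left(y,H \right)} = 6 - 2 = 4$)
$\frac{1}{C{\left(\left(3 - 4\right)^{2},R{\left(-2,\left(-3\right) \left(-1\right) \right)} \right)} + 13} \left(-10\right) + 10 = \frac{1}{4 + 13} \left(-10\right) + 10 = \frac{1}{17} \left(-10\right) + 10 = - \frac{10}{17} + 10 = \frac{160}{17}$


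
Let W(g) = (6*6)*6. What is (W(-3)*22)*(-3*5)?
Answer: -71280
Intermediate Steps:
W(g) = 216 (W(g) = 36*6 = 216)
(W(-3)*22)*(-3*5) = (216*22)*(-3*5) = 4752*(-15) = -71280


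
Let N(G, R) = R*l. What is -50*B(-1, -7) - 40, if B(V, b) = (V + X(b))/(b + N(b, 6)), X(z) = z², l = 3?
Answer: -2840/11 ≈ -258.18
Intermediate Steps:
N(G, R) = 3*R (N(G, R) = R*3 = 3*R)
B(V, b) = (V + b²)/(18 + b) (B(V, b) = (V + b²)/(b + 3*6) = (V + b²)/(b + 18) = (V + b²)/(18 + b))
-50*B(-1, -7) - 40 = -50*(-1 + (-7)²)/(18 - 7) - 40 = -50*(-1 + 49)/11 - 40 = -50*48/11 - 40 = -2400/11 - 40 = -2840/11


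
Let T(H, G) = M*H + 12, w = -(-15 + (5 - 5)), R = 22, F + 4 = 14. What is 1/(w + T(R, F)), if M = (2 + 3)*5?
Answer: 1/577 ≈ 0.0017331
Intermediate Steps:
F = 10 (F = -4 + 14 = 10)
M = 25 (M = 5*5 = 25)
w = 15 (w = -(-15 + 0) = -1*(-15) = 15)
T(H, G) = 12 + 25*H (T(H, G) = 25*H + 12 = 12 + 25*H)
1/(w + T(R, F)) = 1/(15 + (12 + 25*22)) = 1/(15 + (12 + 550)) = 1/(15 + 562) = 1/577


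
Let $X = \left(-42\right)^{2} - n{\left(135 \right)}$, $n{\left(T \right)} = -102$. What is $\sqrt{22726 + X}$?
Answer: $4 \sqrt{1537} \approx 156.82$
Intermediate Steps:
$X = 1866$ ($X = \left(-42\right)^{2} - -102 = 1764 + 102 = 1866$)
$\sqrt{22726 + X} = \sqrt{22726 + 1866} = \sqrt{24592} = 4 \sqrt{1537}$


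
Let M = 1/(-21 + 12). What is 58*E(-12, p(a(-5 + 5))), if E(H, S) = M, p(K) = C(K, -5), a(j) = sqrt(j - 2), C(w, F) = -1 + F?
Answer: -58/9 ≈ -6.4444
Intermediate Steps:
a(j) = sqrt(-2 + j)
p(K) = -6 (p(K) = -1 - 5 = -6)
M = -1/9 (M = 1/(-9) = -1/9 ≈ -0.11111)
E(H, S) = -1/9
58*E(-12, p(a(-5 + 5))) = 58*(-1/9) = -58/9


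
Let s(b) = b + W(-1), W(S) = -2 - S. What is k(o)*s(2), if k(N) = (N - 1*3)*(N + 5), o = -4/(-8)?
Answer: -55/4 ≈ -13.750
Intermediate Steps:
s(b) = -1 + b (s(b) = b + (-2 - 1*(-1)) = b + (-2 + 1) = b - 1 = -1 + b)
o = 1/2 (o = -4*(-1/8) = 1/2 ≈ 0.50000)
k(N) = (-3 + N)*(5 + N) (k(N) = (N - 3)*(5 + N) = (-3 + N)*(5 + N))
k(o)*s(2) = (-15 + (1/2)**2 + 2*(1/2))*(-1 + 2) = (-15 + 1/4 + 1)*1 = -55/4*1 = -55/4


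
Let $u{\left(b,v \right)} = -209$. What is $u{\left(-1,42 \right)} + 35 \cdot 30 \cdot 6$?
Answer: $6091$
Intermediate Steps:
$u{\left(-1,42 \right)} + 35 \cdot 30 \cdot 6 = -209 + 35 \cdot 30 \cdot 6 = -209 + 1050 \cdot 6 = -209 + 6300 = 6091$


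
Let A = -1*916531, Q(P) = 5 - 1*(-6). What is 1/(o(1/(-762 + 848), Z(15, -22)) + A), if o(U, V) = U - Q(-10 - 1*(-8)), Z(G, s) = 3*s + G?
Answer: -86/78822611 ≈ -1.0911e-6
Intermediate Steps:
Z(G, s) = G + 3*s
Q(P) = 11 (Q(P) = 5 + 6 = 11)
o(U, V) = -11 + U (o(U, V) = U - 1*11 = U - 11 = -11 + U)
A = -916531
1/(o(1/(-762 + 848), Z(15, -22)) + A) = 1/((-11 + 1/(-762 + 848)) - 916531) = 1/((-11 + 1/86) - 916531) = 1/(-945/86 - 916531) = 1/(-78822611/86) = -86/78822611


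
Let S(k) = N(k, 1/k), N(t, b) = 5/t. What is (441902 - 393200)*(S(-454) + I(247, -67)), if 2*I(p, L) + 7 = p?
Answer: 1326520725/227 ≈ 5.8437e+6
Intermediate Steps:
I(p, L) = -7/2 + p/2
S(k) = 5/k
(441902 - 393200)*(S(-454) + I(247, -67)) = (441902 - 393200)*(5/(-454) + (-7/2 + (½)*247)) = 48702*(5*(-1/454) + (-7/2 + 247/2)) = 48702*(-5/454 + 120) = 48702*(54475/454) = 1326520725/227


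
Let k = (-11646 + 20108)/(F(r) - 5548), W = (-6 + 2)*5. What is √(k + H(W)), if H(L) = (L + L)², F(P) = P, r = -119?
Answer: 13*√303762534/5667 ≈ 39.981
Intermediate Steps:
W = -20 (W = -4*5 = -20)
k = -8462/5667 (k = (-11646 + 20108)/(-119 - 5548) = 8462/(-5667) = 8462*(-1/5667) = -8462/5667 ≈ -1.4932)
H(L) = 4*L² (H(L) = (2*L)² = 4*L²)
√(k + H(W)) = √(-8462/5667 + 4*(-20)²) = √(-8462/5667 + 4*400) = √(-8462/5667 + 1600) = √(9058738/5667) = 13*√303762534/5667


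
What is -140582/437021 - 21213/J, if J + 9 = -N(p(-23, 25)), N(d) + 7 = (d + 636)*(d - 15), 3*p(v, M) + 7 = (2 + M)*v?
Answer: -15733474297/28958423374 ≈ -0.54331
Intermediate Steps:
p(v, M) = -7/3 + v*(2 + M)/3 (p(v, M) = -7/3 + ((2 + M)*v)/3 = -7/3 + (v*(2 + M))/3 = -7/3 + v*(2 + M)/3)
N(d) = -7 + (-15 + d)*(636 + d) (N(d) = -7 + (d + 636)*(d - 15) = -7 + (636 + d)*(-15 + d) = -7 + (-15 + d)*(636 + d))
J = 861422/9 (J = -9 - (-9547 + (-7/3 + (2/3)*(-23) + (1/3)*25*(-23))**2 + 621*(-7/3 + (2/3)*(-23) + (1/3)*25*(-23))) = -9 - (-9547 + (-7/3 - 46/3 - 575/3)**2 + 621*(-7/3 - 46/3 - 575/3)) = -9 - (-9547 + (-628/3)**2 + 621*(-628/3)) = -9 - (-9547 + 394384/9 - 129996) = -9 - 1*(-861503/9) = -9 + 861503/9 = 861422/9 ≈ 95714.)
-140582/437021 - 21213/J = -140582/437021 - 21213/861422/9 = -140582*1/437021 - 21213*9/861422 = -10814/33617 - 190917/861422 = -15733474297/28958423374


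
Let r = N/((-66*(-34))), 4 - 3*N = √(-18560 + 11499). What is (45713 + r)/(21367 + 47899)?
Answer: 38467490/58287339 - I*√7061/466298712 ≈ 0.65996 - 1.8021e-7*I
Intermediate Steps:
N = 4/3 - I*√7061/3 (N = 4/3 - √(-18560 + 11499)/3 = 4/3 - I*√7061/3 ≈ 1.3333 - 28.01*I)
r = 1/1683 - I*√7061/6732 (r = (4/3 - I*√7061/3)/((-66*(-34))) = (4/3 - I*√7061/3)/2244 = (4/3 - I*√7061/3)*(1/2244) = 1/1683 - I*√7061/6732 ≈ 0.00059418 - 0.012482*I)
(45713 + r)/(21367 + 47899) = (45713 + (1/1683 - I*√7061/6732))/(21367 + 47899) = (76934980/1683 - I*√7061/6732)/69266 = (76934980/1683 - I*√7061/6732)*(1/69266) = 38467490/58287339 - I*√7061/466298712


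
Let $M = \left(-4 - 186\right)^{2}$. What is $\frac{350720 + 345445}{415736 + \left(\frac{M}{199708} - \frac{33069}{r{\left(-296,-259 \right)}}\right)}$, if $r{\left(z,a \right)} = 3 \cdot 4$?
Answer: $\frac{139029719820}{82475495867} \approx 1.6857$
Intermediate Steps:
$r{\left(z,a \right)} = 12$
$M = 36100$ ($M = \left(-190\right)^{2} = 36100$)
$\frac{350720 + 345445}{415736 + \left(\frac{M}{199708} - \frac{33069}{r{\left(-296,-259 \right)}}\right)} = \frac{350720 + 345445}{415736 + \left(\frac{36100}{199708} - \frac{33069}{12}\right)} = \frac{696165}{415736 + \left(36100 \cdot \frac{1}{199708} - \frac{11023}{4}\right)} = \frac{696165}{415736 + \left(\frac{9025}{49927} - \frac{11023}{4}\right)} = \frac{696165}{415736 - \frac{550309221}{199708}} = \frac{696165}{\frac{82475495867}{199708}} = 696165 \cdot \frac{199708}{82475495867} = \frac{139029719820}{82475495867}$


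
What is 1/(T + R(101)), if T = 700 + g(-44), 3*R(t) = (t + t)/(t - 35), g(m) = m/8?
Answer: 198/137713 ≈ 0.0014378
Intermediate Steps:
g(m) = m/8 (g(m) = m*(⅛) = m/8)
R(t) = 2*t/(3*(-35 + t)) (R(t) = ((t + t)/(t - 35))/3 = ((2*t)/(-35 + t))/3 = (2*t/(-35 + t))/3 = 2*t/(3*(-35 + t)))
T = 1389/2 (T = 700 + (⅛)*(-44) = 700 - 11/2 = 1389/2 ≈ 694.50)
1/(T + R(101)) = 1/(1389/2 + (⅔)*101/(-35 + 101)) = 1/(1389/2 + (⅔)*101/66) = 1/(1389/2 + (⅔)*101*(1/66)) = 1/(1389/2 + 101/99) = 1/(137713/198) = 198/137713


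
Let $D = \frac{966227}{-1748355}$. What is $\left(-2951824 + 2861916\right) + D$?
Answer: $- \frac{157192067567}{1748355} \approx -89909.0$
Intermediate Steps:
$D = - \frac{966227}{1748355}$ ($D = 966227 \left(- \frac{1}{1748355}\right) = - \frac{966227}{1748355} \approx -0.55265$)
$\left(-2951824 + 2861916\right) + D = \left(-2951824 + 2861916\right) - \frac{966227}{1748355} = -89908 - \frac{966227}{1748355} = - \frac{157192067567}{1748355}$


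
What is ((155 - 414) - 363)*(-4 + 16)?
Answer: -7464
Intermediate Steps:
((155 - 414) - 363)*(-4 + 16) = (-259 - 363)*12 = -622*12 = -7464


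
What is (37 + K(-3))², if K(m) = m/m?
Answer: 1444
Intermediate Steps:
K(m) = 1
(37 + K(-3))² = (37 + 1)² = 38² = 1444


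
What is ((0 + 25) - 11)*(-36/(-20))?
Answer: 126/5 ≈ 25.200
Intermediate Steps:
((0 + 25) - 11)*(-36/(-20)) = (25 - 11)*(-36*(-1/20)) = 14*(9/5) = 126/5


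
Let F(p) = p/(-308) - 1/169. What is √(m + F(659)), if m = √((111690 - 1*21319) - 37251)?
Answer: √(-8599283 + 32064032*√830)/2002 ≈ 15.111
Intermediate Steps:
F(p) = -1/169 - p/308 (F(p) = p*(-1/308) - 1*1/169 = -p/308 - 1/169 = -1/169 - p/308)
m = 8*√830 (m = √((111690 - 21319) - 37251) = √(90371 - 37251) = √53120 = 8*√830 ≈ 230.48)
√(m + F(659)) = √(8*√830 + (-1/169 - 1/308*659)) = √(8*√830 + (-1/169 - 659/308)) = √(8*√830 - 111679/52052) = √(-111679/52052 + 8*√830)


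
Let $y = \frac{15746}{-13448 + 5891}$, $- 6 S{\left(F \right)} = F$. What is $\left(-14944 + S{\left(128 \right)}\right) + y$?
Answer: $- \frac{113108770}{7557} \approx -14967.0$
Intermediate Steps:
$S{\left(F \right)} = - \frac{F}{6}$
$y = - \frac{15746}{7557}$ ($y = \frac{15746}{-7557} = 15746 \left(- \frac{1}{7557}\right) = - \frac{15746}{7557} \approx -2.0836$)
$\left(-14944 + S{\left(128 \right)}\right) + y = \left(-14944 - \frac{64}{3}\right) - \frac{15746}{7557} = - \frac{44896}{3} - \frac{15746}{7557} = - \frac{113108770}{7557}$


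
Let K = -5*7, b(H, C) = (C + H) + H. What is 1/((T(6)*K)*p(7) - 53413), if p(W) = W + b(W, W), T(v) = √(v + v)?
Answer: -53413/2841423769 + 1960*√3/2841423769 ≈ -1.7603e-5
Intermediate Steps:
b(H, C) = C + 2*H
T(v) = √2*√v (T(v) = √(2*v) = √2*√v)
p(W) = 4*W (p(W) = W + (W + 2*W) = W + 3*W = 4*W)
K = -35
1/((T(6)*K)*p(7) - 53413) = 1/(((√2*√6)*(-35))*(4*7) - 53413) = 1/(((2*√3)*(-35))*28 - 53413) = 1/(-70*√3*28 - 53413) = 1/(-1960*√3 - 53413) = 1/(-53413 - 1960*√3)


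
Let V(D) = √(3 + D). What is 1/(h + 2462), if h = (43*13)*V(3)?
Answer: 1231/2093279 - 559*√6/4186558 ≈ 0.00026101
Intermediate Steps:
h = 559*√6 (h = (43*13)*√(3 + 3) = 559*√6 ≈ 1369.3)
1/(h + 2462) = 1/(559*√6 + 2462) = 1/(2462 + 559*√6)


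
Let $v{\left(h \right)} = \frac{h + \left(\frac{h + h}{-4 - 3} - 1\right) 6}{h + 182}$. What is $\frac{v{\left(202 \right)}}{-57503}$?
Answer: $\frac{263}{38642016} \approx 6.8061 \cdot 10^{-6}$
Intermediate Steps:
$v{\left(h \right)} = \frac{-6 - \frac{5 h}{7}}{182 + h}$ ($v{\left(h \right)} = \frac{h + \left(\frac{2 h}{-7} - 1\right) 6}{182 + h} = \frac{h + \left(2 h \left(- \frac{1}{7}\right) - 1\right) 6}{182 + h} = \frac{h + \left(- \frac{2 h}{7} - 1\right) 6}{182 + h} = \frac{h + \left(-1 - \frac{2 h}{7}\right) 6}{182 + h} = \frac{h - \left(6 + \frac{12 h}{7}\right)}{182 + h} = \frac{-6 - \frac{5 h}{7}}{182 + h}$)
$\frac{v{\left(202 \right)}}{-57503} = \frac{\frac{1}{7} \frac{1}{182 + 202} \left(-42 - 1010\right)}{-57503} = \frac{-42 - 1010}{7 \cdot 384} \left(- \frac{1}{57503}\right) = \frac{1}{7} \cdot \frac{1}{384} \left(-1052\right) \left(- \frac{1}{57503}\right) = \left(- \frac{263}{672}\right) \left(- \frac{1}{57503}\right) = \frac{263}{38642016}$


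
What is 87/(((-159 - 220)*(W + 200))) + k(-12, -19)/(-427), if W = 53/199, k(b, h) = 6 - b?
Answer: -279269817/6449530549 ≈ -0.043301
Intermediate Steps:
W = 53/199 (W = 53*(1/199) = 53/199 ≈ 0.26633)
87/(((-159 - 220)*(W + 200))) + k(-12, -19)/(-427) = 87/(((-159 - 220)*(53/199 + 200))) + (6 - 1*(-12))/(-427) = 87/((-379*39853/199)) + (6 + 12)*(-1/427) = 87/(-15104287/199) + 18*(-1/427) = 87*(-199/15104287) - 18/427 = -17313/15104287 - 18/427 = -279269817/6449530549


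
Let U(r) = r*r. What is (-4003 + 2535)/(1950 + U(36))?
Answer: -734/1623 ≈ -0.45225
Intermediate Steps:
U(r) = r²
(-4003 + 2535)/(1950 + U(36)) = (-4003 + 2535)/(1950 + 36²) = -1468/(1950 + 1296) = -1468/3246 = -1468*1/3246 = -734/1623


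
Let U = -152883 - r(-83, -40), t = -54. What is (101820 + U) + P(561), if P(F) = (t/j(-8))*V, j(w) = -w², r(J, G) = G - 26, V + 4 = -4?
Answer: -204015/4 ≈ -51004.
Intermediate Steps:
V = -8 (V = -4 - 4 = -8)
r(J, G) = -26 + G
P(F) = -27/4 (P(F) = -54/((-1*(-8)²))*(-8) = -54/((-1*64))*(-8) = -54/(-64)*(-8) = -54*(-1/64)*(-8) = (27/32)*(-8) = -27/4)
U = -152817 (U = -152883 - (-26 - 40) = -152883 - 1*(-66) = -152883 + 66 = -152817)
(101820 + U) + P(561) = (101820 - 152817) - 27/4 = -50997 - 27/4 = -204015/4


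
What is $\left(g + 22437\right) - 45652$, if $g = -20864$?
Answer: $-44079$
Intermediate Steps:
$\left(g + 22437\right) - 45652 = \left(-20864 + 22437\right) - 45652 = 1573 - 45652 = -44079$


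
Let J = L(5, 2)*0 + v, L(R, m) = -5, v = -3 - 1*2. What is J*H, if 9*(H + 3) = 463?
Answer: -2180/9 ≈ -242.22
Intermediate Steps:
v = -5 (v = -3 - 2 = -5)
H = 436/9 (H = -3 + (⅑)*463 = -3 + 463/9 = 436/9 ≈ 48.444)
J = -5 (J = -5*0 - 5 = 0 - 5 = -5)
J*H = -5*436/9 = -2180/9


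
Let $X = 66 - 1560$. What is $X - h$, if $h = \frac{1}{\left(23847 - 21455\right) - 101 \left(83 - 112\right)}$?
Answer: $- \frac{7949575}{5321} \approx -1494.0$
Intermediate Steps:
$X = -1494$ ($X = 66 - 1560 = -1494$)
$h = \frac{1}{5321}$ ($h = \frac{1}{\left(23847 - 21455\right) - -2929} = \frac{1}{2392 + 2929} = \frac{1}{5321} \approx 0.00018793$)
$X - h = -1494 - \frac{1}{5321} = - \frac{7949575}{5321}$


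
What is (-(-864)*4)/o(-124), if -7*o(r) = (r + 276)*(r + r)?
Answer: 378/589 ≈ 0.64177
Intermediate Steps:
o(r) = -2*r*(276 + r)/7 (o(r) = -(r + 276)*(r + r)/7 = -(276 + r)*2*r/7 = -2*r*(276 + r)/7)
(-(-864)*4)/o(-124) = (-(-864)*4)/((-2/7*(-124)*(276 - 124))) = (-108*(-32))/((-2/7*(-124)*152)) = 3456/(37696/7) = 3456*(7/37696) = 378/589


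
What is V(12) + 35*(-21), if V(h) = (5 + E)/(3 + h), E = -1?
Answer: -11021/15 ≈ -734.73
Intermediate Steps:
V(h) = 4/(3 + h) (V(h) = (5 - 1)/(3 + h) = 4/(3 + h))
V(12) + 35*(-21) = 4/(3 + 12) + 35*(-21) = 4/15 - 735 = -11021/15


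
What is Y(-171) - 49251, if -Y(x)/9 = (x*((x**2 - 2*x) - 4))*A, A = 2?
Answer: 90994911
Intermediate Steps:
Y(x) = -18*x*(-4 + x**2 - 2*x) (Y(x) = -9*x*((x**2 - 2*x) - 4)*2 = -9*x*(-4 + x**2 - 2*x)*2 = -18*x*(-4 + x**2 - 2*x))
Y(-171) - 49251 = 18*(-171)*(4 - 1*(-171)**2 + 2*(-171)) - 49251 = 18*(-171)*(4 - 1*29241 - 342) - 49251 = 18*(-171)*(4 - 29241 - 342) - 49251 = 18*(-171)*(-29579) - 49251 = 91044162 - 49251 = 90994911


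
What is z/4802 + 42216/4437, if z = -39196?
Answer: 4801430/3551079 ≈ 1.3521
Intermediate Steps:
z/4802 + 42216/4437 = -39196/4802 + 42216/4437 = -39196*1/4802 + 42216*(1/4437) = -19598/2401 + 14072/1479 = 4801430/3551079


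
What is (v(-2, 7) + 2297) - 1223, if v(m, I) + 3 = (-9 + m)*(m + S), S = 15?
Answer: 928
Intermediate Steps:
v(m, I) = -3 + (-9 + m)*(15 + m) (v(m, I) = -3 + (-9 + m)*(m + 15) = -3 + (-9 + m)*(15 + m))
(v(-2, 7) + 2297) - 1223 = ((-138 + (-2)**2 + 6*(-2)) + 2297) - 1223 = ((-138 + 4 - 12) + 2297) - 1223 = (-146 + 2297) - 1223 = 2151 - 1223 = 928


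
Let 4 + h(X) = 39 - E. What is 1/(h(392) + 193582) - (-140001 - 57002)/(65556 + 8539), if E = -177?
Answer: 38178073477/14359166430 ≈ 2.6588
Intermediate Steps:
h(X) = 212 (h(X) = -4 + (39 - 1*(-177)) = -4 + (39 + 177) = -4 + 216 = 212)
1/(h(392) + 193582) - (-140001 - 57002)/(65556 + 8539) = 1/(212 + 193582) - (-140001 - 57002)/(65556 + 8539) = 1/193794 - (-197003)/74095 = 1/193794 - 1*(-197003/74095) = 1/193794 + 197003/74095 = 38178073477/14359166430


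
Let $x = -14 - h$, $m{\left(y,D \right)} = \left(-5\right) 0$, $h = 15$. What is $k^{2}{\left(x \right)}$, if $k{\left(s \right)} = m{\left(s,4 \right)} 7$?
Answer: $0$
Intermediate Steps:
$m{\left(y,D \right)} = 0$
$x = -29$ ($x = -14 - 15 = -29$)
$k{\left(s \right)} = 0$ ($k{\left(s \right)} = 0 \cdot 7 = 0$)
$k^{2}{\left(x \right)} = 0^{2} = 0$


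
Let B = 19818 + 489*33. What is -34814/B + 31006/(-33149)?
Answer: -2268870016/1191872295 ≈ -1.9036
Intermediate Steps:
B = 35955 (B = 19818 + 16137 = 35955)
-34814/B + 31006/(-33149) = -34814/35955 + 31006/(-33149) = -34814*1/35955 + 31006*(-1/33149) = -34814/35955 - 31006/33149 = -2268870016/1191872295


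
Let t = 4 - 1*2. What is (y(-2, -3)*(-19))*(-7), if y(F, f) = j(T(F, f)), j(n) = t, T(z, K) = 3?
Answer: 266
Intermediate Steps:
t = 2 (t = 4 - 2 = 2)
j(n) = 2
y(F, f) = 2
(y(-2, -3)*(-19))*(-7) = (2*(-19))*(-7) = -38*(-7) = 266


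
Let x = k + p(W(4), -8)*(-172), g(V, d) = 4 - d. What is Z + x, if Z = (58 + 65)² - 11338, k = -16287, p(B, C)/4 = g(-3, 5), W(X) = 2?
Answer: -11808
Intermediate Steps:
p(B, C) = -4 (p(B, C) = 4*(4 - 1*5) = 4*(4 - 5) = 4*(-1) = -4)
x = -15599 (x = -16287 - 4*(-172) = -16287 + 688 = -15599)
Z = 3791 (Z = 123² - 11338 = 15129 - 11338 = 3791)
Z + x = 3791 - 15599 = -11808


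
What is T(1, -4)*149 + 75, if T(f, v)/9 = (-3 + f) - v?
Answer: 2757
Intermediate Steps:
T(f, v) = -27 - 9*v + 9*f (T(f, v) = 9*((-3 + f) - v) = 9*(-3 + f - v) = -27 - 9*v + 9*f)
T(1, -4)*149 + 75 = (-27 - 9*(-4) + 9*1)*149 + 75 = (-27 + 36 + 9)*149 + 75 = 18*149 + 75 = 2682 + 75 = 2757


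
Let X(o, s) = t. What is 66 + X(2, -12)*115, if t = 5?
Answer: 641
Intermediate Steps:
X(o, s) = 5
66 + X(2, -12)*115 = 66 + 5*115 = 66 + 575 = 641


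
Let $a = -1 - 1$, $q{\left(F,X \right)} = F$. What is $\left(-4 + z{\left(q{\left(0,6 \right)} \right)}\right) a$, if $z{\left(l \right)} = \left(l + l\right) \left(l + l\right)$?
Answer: $8$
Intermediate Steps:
$z{\left(l \right)} = 4 l^{2}$ ($z{\left(l \right)} = 2 l 2 l = 4 l^{2}$)
$a = -2$ ($a = -1 + \left(-2 + 1\right) = -1 - 1 = -2$)
$\left(-4 + z{\left(q{\left(0,6 \right)} \right)}\right) a = \left(-4 + 4 \cdot 0^{2}\right) \left(-2\right) = \left(-4 + 4 \cdot 0\right) \left(-2\right) = \left(-4 + 0\right) \left(-2\right) = \left(-4\right) \left(-2\right) = 8$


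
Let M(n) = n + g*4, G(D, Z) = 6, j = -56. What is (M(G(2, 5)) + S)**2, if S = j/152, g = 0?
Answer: 11449/361 ≈ 31.715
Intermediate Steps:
M(n) = n (M(n) = n + 0*4 = n + 0 = n)
S = -7/19 (S = -56/152 = -56*1/152 = -7/19 ≈ -0.36842)
(M(G(2, 5)) + S)**2 = (6 - 7/19)**2 = (107/19)**2 = 11449/361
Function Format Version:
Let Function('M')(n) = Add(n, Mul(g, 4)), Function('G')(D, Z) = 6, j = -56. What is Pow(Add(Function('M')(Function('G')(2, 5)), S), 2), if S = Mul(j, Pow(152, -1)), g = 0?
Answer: Rational(11449, 361) ≈ 31.715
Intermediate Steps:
Function('M')(n) = n (Function('M')(n) = Add(n, Mul(0, 4)) = Add(n, 0) = n)
S = Rational(-7, 19) (S = Mul(-56, Pow(152, -1)) = Mul(-56, Rational(1, 152)) = Rational(-7, 19) ≈ -0.36842)
Pow(Add(Function('M')(Function('G')(2, 5)), S), 2) = Pow(Add(6, Rational(-7, 19)), 2) = Pow(Rational(107, 19), 2) = Rational(11449, 361)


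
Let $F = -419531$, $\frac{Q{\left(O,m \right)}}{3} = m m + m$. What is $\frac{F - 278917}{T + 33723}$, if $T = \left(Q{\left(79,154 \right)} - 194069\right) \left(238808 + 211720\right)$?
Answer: $\frac{232816}{18390391543} \approx 1.266 \cdot 10^{-5}$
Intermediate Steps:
$Q{\left(O,m \right)} = 3 m + 3 m^{2}$ ($Q{\left(O,m \right)} = 3 \left(m m + m\right) = 3 \left(m^{2} + m\right) = 3 \left(m + m^{2}\right) = 3 m + 3 m^{2}$)
$T = -55171208352$ ($T = \left(3 \cdot 154 \left(1 + 154\right) - 194069\right) \left(238808 + 211720\right) = \left(3 \cdot 154 \cdot 155 - 194069\right) 450528 = \left(71610 - 194069\right) 450528 = \left(-122459\right) 450528 = -55171208352$)
$\frac{F - 278917}{T + 33723} = \frac{-419531 - 278917}{-55171208352 + 33723} = - \frac{698448}{-55171174629} = \left(-698448\right) \left(- \frac{1}{55171174629}\right) = \frac{232816}{18390391543}$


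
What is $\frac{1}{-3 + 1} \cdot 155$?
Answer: $- \frac{155}{2} \approx -77.5$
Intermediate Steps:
$\frac{1}{-3 + 1} \cdot 155 = \frac{1}{-2} \cdot 155 = \left(- \frac{1}{2}\right) 155 = - \frac{155}{2}$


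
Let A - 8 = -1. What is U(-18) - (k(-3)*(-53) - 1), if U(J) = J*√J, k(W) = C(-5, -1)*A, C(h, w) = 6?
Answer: 2227 - 54*I*√2 ≈ 2227.0 - 76.368*I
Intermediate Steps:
A = 7 (A = 8 - 1 = 7)
k(W) = 42 (k(W) = 6*7 = 42)
U(J) = J^(3/2)
U(-18) - (k(-3)*(-53) - 1) = (-18)^(3/2) - (42*(-53) - 1) = -54*I*√2 - (-2226 - 1) = -54*I*√2 - 1*(-2227) = -54*I*√2 + 2227 = 2227 - 54*I*√2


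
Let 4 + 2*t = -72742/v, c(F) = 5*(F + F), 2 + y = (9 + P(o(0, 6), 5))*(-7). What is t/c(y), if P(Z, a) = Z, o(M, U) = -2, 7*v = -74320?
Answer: -35319/12634400 ≈ -0.0027955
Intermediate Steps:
v = -74320/7 (v = (1/7)*(-74320) = -74320/7 ≈ -10617.)
y = -51 (y = -2 + (9 - 2)*(-7) = -2 + 7*(-7) = -2 - 49 = -51)
c(F) = 10*F (c(F) = 5*(2*F) = 10*F)
t = 105957/74320 (t = -2 + (-72742/(-74320/7))/2 = -2 + (-72742*(-7/74320))/2 = -2 + (1/2)*(254597/37160) = -2 + 254597/74320 = 105957/74320 ≈ 1.4257)
t/c(y) = 105957/(74320*((10*(-51)))) = (105957/74320)/(-510) = (105957/74320)*(-1/510) = -35319/12634400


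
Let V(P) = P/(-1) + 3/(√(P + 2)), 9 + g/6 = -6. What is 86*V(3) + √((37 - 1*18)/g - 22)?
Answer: -258 + 258*√5/5 + I*√19990/30 ≈ -142.62 + 4.7129*I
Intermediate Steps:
g = -90 (g = -54 + 6*(-6) = -54 - 36 = -90)
V(P) = -P + 3/√(2 + P) (V(P) = P*(-1) + 3/(√(2 + P)) = -P + 3/√(2 + P))
86*V(3) + √((37 - 1*18)/g - 22) = 86*(-1*3 + 3/√(2 + 3)) + √((37 - 1*18)/(-90) - 22) = 86*(-3 + 3/√5) + √((37 - 18)*(-1/90) - 22) = 86*(-3 + 3*(√5/5)) + √(19*(-1/90) - 22) = 86*(-3 + 3*√5/5) + √(-19/90 - 22) = (-258 + 258*√5/5) + √(-1999/90) = (-258 + 258*√5/5) + I*√19990/30 = -258 + 258*√5/5 + I*√19990/30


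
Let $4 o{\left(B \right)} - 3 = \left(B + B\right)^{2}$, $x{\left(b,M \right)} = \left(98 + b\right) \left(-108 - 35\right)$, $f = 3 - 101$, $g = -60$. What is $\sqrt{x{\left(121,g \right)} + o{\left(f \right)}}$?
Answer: $\frac{i \sqrt{86849}}{2} \approx 147.35 i$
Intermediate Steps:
$f = -98$
$x{\left(b,M \right)} = -14014 - 143 b$ ($x{\left(b,M \right)} = \left(98 + b\right) \left(-143\right) = -14014 - 143 b$)
$o{\left(B \right)} = \frac{3}{4} + B^{2}$ ($o{\left(B \right)} = \frac{3}{4} + \frac{\left(B + B\right)^{2}}{4} = \frac{3}{4} + \frac{\left(2 B\right)^{2}}{4} = \frac{3}{4} + \frac{4 B^{2}}{4} = \frac{3}{4} + B^{2}$)
$\sqrt{x{\left(121,g \right)} + o{\left(f \right)}} = \sqrt{\left(-14014 - 17303\right) + \left(\frac{3}{4} + \left(-98\right)^{2}\right)} = \sqrt{\left(-14014 - 17303\right) + \left(\frac{3}{4} + 9604\right)} = \sqrt{-31317 + \frac{38419}{4}} = \sqrt{- \frac{86849}{4}} = \frac{i \sqrt{86849}}{2}$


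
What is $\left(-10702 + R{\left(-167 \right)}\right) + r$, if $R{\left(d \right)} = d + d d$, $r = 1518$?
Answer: $18538$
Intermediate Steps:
$R{\left(d \right)} = d + d^{2}$
$\left(-10702 + R{\left(-167 \right)}\right) + r = \left(-10702 - 167 \left(1 - 167\right)\right) + 1518 = \left(-10702 - -27722\right) + 1518 = \left(-10702 + 27722\right) + 1518 = 17020 + 1518 = 18538$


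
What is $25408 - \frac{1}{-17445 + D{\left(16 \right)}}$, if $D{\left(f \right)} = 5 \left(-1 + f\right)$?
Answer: $\frac{441336961}{17370} \approx 25408.0$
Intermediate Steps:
$D{\left(f \right)} = -5 + 5 f$
$25408 - \frac{1}{-17445 + D{\left(16 \right)}} = 25408 - \frac{1}{-17445 + \left(-5 + 5 \cdot 16\right)} = 25408 - \frac{1}{-17445 + \left(-5 + 80\right)} = 25408 - \frac{1}{-17445 + 75} = 25408 - \frac{1}{-17370} = 25408 - - \frac{1}{17370} = 25408 + \frac{1}{17370} = \frac{441336961}{17370}$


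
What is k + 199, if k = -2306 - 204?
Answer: -2311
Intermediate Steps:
k = -2510
k + 199 = -2510 + 199 = -2311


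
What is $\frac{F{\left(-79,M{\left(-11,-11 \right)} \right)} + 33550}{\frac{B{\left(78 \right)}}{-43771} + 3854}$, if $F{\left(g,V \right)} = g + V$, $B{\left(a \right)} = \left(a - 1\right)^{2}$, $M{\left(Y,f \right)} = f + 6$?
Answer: $\frac{209262898}{24098215} \approx 8.6837$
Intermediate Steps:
$M{\left(Y,f \right)} = 6 + f$
$B{\left(a \right)} = \left(-1 + a\right)^{2}$
$F{\left(g,V \right)} = V + g$
$\frac{F{\left(-79,M{\left(-11,-11 \right)} \right)} + 33550}{\frac{B{\left(78 \right)}}{-43771} + 3854} = \frac{\left(\left(6 - 11\right) - 79\right) + 33550}{\frac{\left(-1 + 78\right)^{2}}{-43771} + 3854} = \frac{\left(-5 - 79\right) + 33550}{77^{2} \left(- \frac{1}{43771}\right) + 3854} = \frac{-84 + 33550}{5929 \left(- \frac{1}{43771}\right) + 3854} = \frac{33466}{- \frac{847}{6253} + 3854} = \frac{33466}{\frac{24098215}{6253}} = 33466 \cdot \frac{6253}{24098215} = \frac{209262898}{24098215}$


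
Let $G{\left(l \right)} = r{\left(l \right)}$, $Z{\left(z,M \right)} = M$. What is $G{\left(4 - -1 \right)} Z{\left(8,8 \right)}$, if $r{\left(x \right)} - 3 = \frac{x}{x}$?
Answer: $32$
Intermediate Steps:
$r{\left(x \right)} = 4$ ($r{\left(x \right)} = 3 + \frac{x}{x} = 3 + 1 = 4$)
$G{\left(l \right)} = 4$
$G{\left(4 - -1 \right)} Z{\left(8,8 \right)} = 4 \cdot 8 = 32$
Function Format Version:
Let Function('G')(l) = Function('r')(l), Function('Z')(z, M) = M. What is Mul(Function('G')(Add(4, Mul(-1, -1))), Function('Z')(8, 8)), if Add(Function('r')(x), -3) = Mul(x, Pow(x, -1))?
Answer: 32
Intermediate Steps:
Function('r')(x) = 4 (Function('r')(x) = Add(3, Mul(x, Pow(x, -1))) = Add(3, 1) = 4)
Function('G')(l) = 4
Mul(Function('G')(Add(4, Mul(-1, -1))), Function('Z')(8, 8)) = Mul(4, 8) = 32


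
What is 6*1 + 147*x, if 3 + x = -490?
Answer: -72465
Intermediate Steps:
x = -493 (x = -3 - 490 = -493)
6*1 + 147*x = 6*1 + 147*(-493) = 6 - 72471 = -72465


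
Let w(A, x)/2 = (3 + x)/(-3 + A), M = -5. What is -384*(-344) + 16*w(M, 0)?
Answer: 132084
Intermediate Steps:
w(A, x) = 2*(3 + x)/(-3 + A) (w(A, x) = 2*((3 + x)/(-3 + A)) = 2*(3 + x)/(-3 + A))
-384*(-344) + 16*w(M, 0) = -384*(-344) + 16*(2*(3 + 0)/(-3 - 5)) = 132096 + 16*(2*3/(-8)) = 132096 + 16*(2*(-⅛)*3) = 132096 + 16*(-¾) = 132096 - 12 = 132084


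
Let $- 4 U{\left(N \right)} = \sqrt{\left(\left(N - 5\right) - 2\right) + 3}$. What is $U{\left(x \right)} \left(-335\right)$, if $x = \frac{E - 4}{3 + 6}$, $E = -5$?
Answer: $\frac{335 i \sqrt{5}}{4} \approx 187.27 i$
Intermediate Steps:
$x = -1$ ($x = \frac{-5 - 4}{3 + 6} = - \frac{9}{9} = \left(-9\right) \frac{1}{9} = -1$)
$U{\left(N \right)} = - \frac{\sqrt{-4 + N}}{4}$ ($U{\left(N \right)} = - \frac{\sqrt{\left(\left(N - 5\right) - 2\right) + 3}}{4} = - \frac{\sqrt{\left(\left(-5 + N\right) - 2\right) + 3}}{4} = - \frac{\sqrt{\left(-7 + N\right) + 3}}{4} = - \frac{\sqrt{-4 + N}}{4}$)
$U{\left(x \right)} \left(-335\right) = - \frac{\sqrt{-4 - 1}}{4} \left(-335\right) = - \frac{\sqrt{-5}}{4} \left(-335\right) = - \frac{i \sqrt{5}}{4} \left(-335\right) = \frac{335 i \sqrt{5}}{4}$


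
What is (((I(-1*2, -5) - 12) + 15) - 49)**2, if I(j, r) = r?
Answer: 2601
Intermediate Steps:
(((I(-1*2, -5) - 12) + 15) - 49)**2 = (((-5 - 12) + 15) - 49)**2 = ((-17 + 15) - 49)**2 = (-2 - 49)**2 = (-51)**2 = 2601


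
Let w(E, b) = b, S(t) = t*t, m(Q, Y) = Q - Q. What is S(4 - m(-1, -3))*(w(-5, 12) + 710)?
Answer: 11552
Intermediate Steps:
m(Q, Y) = 0
S(t) = t²
S(4 - m(-1, -3))*(w(-5, 12) + 710) = (4 - 1*0)²*(12 + 710) = (4 + 0)²*722 = 4²*722 = 16*722 = 11552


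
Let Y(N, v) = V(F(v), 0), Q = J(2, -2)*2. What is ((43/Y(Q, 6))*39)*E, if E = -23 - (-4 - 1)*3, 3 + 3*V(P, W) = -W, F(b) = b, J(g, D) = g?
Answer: 13416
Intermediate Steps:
Q = 4 (Q = 2*2 = 4)
V(P, W) = -1 - W/3 (V(P, W) = -1 + (-W)/3 = -1 - W/3)
Y(N, v) = -1 (Y(N, v) = -1 - 1/3*0 = -1 + 0 = -1)
E = -8 (E = -23 - (-5)*3 = -23 - 1*(-15) = -23 + 15 = -8)
((43/Y(Q, 6))*39)*E = ((43/(-1))*39)*(-8) = ((43*(-1))*39)*(-8) = -43*39*(-8) = -1677*(-8) = 13416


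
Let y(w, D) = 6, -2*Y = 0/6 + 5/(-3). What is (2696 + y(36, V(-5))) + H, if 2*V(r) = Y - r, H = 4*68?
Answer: 2974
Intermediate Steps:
Y = ⅚ (Y = -(0/6 + 5/(-3))/2 = -(0*(⅙) + 5*(-⅓))/2 = -(0 - 5/3)/2 = -½*(-5/3) = ⅚ ≈ 0.83333)
H = 272
V(r) = 5/12 - r/2 (V(r) = (⅚ - r)/2 = 5/12 - r/2)
(2696 + y(36, V(-5))) + H = (2696 + 6) + 272 = 2702 + 272 = 2974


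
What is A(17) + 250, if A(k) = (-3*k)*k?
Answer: -617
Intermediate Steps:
A(k) = -3*k²
A(17) + 250 = -3*17² + 250 = -3*289 + 250 = -867 + 250 = -617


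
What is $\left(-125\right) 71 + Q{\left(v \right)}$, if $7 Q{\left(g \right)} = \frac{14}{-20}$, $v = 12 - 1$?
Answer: $- \frac{88751}{10} \approx -8875.1$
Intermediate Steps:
$v = 11$
$Q{\left(g \right)} = - \frac{1}{10}$ ($Q{\left(g \right)} = \frac{14 \frac{1}{-20}}{7} = \frac{14 \left(- \frac{1}{20}\right)}{7} = \frac{1}{7} \left(- \frac{7}{10}\right) = - \frac{1}{10}$)
$\left(-125\right) 71 + Q{\left(v \right)} = \left(-125\right) 71 - \frac{1}{10} = -8875 - \frac{1}{10} = - \frac{88751}{10}$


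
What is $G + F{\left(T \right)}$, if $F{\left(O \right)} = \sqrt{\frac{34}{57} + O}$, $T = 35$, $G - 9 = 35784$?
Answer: $35793 + \frac{\sqrt{115653}}{57} \approx 35799.0$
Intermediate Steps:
$G = 35793$ ($G = 9 + 35784 = 35793$)
$F{\left(O \right)} = \sqrt{\frac{34}{57} + O}$ ($F{\left(O \right)} = \sqrt{34 \cdot \frac{1}{57} + O} = \sqrt{\frac{34}{57} + O}$)
$G + F{\left(T \right)} = 35793 + \frac{\sqrt{1938 + 3249 \cdot 35}}{57} = 35793 + \frac{\sqrt{1938 + 113715}}{57} = 35793 + \frac{\sqrt{115653}}{57}$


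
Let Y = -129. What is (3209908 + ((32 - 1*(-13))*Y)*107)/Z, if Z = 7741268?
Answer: 2588773/7741268 ≈ 0.33441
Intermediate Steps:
(3209908 + ((32 - 1*(-13))*Y)*107)/Z = (3209908 + ((32 - 1*(-13))*(-129))*107)/7741268 = (3209908 + ((32 + 13)*(-129))*107)*(1/7741268) = (3209908 + (45*(-129))*107)*(1/7741268) = (3209908 - 5805*107)*(1/7741268) = (3209908 - 621135)*(1/7741268) = 2588773*(1/7741268) = 2588773/7741268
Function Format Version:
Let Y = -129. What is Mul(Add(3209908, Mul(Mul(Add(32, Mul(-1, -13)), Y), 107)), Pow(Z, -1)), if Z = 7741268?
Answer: Rational(2588773, 7741268) ≈ 0.33441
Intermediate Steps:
Mul(Add(3209908, Mul(Mul(Add(32, Mul(-1, -13)), Y), 107)), Pow(Z, -1)) = Mul(Add(3209908, Mul(Mul(Add(32, Mul(-1, -13)), -129), 107)), Pow(7741268, -1)) = Mul(Add(3209908, Mul(Mul(Add(32, 13), -129), 107)), Rational(1, 7741268)) = Mul(Add(3209908, Mul(Mul(45, -129), 107)), Rational(1, 7741268)) = Mul(Add(3209908, Mul(-5805, 107)), Rational(1, 7741268)) = Mul(Add(3209908, -621135), Rational(1, 7741268)) = Mul(2588773, Rational(1, 7741268)) = Rational(2588773, 7741268)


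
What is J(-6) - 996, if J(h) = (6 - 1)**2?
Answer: -971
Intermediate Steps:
J(h) = 25 (J(h) = 5**2 = 25)
J(-6) - 996 = 25 - 996 = -971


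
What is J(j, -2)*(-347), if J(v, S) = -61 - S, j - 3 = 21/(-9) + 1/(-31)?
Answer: 20473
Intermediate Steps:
j = 59/93 (j = 3 + (21/(-9) + 1/(-31)) = 3 + (21*(-⅑) + 1*(-1/31)) = 3 + (-7/3 - 1/31) = 3 - 220/93 = 59/93 ≈ 0.63441)
J(j, -2)*(-347) = (-61 - 1*(-2))*(-347) = (-61 + 2)*(-347) = -59*(-347) = 20473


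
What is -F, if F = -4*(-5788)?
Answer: -23152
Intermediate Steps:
F = 23152
-F = -1*23152 = -23152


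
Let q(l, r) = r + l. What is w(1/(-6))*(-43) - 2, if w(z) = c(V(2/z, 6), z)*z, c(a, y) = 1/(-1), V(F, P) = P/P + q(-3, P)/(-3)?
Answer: -55/6 ≈ -9.1667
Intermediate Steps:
q(l, r) = l + r
V(F, P) = 2 - P/3 (V(F, P) = P/P + (-3 + P)/(-3) = 1 + (-3 + P)*(-⅓) = 1 + (1 - P/3) = 2 - P/3)
c(a, y) = -1
w(z) = -z
w(1/(-6))*(-43) - 2 = -1/(-6)*(-43) - 2 = -1*(-⅙)*(-43) - 2 = (⅙)*(-43) - 2 = -43/6 - 2 = -55/6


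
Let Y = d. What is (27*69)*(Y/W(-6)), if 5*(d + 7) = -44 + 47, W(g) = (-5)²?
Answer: -59616/125 ≈ -476.93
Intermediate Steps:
W(g) = 25
d = -32/5 (d = -7 + (-44 + 47)/5 = -7 + (⅕)*3 = -7 + ⅗ = -32/5 ≈ -6.4000)
Y = -32/5 ≈ -6.4000
(27*69)*(Y/W(-6)) = (27*69)*(-32/5/25) = 1863*(-32/5*1/25) = 1863*(-32/125) = -59616/125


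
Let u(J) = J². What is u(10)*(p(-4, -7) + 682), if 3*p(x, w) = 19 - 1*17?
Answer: 204800/3 ≈ 68267.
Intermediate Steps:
p(x, w) = ⅔ (p(x, w) = (19 - 1*17)/3 = (19 - 17)/3 = (⅓)*2 = ⅔)
u(10)*(p(-4, -7) + 682) = 10²*(⅔ + 682) = 100*(2048/3) = 204800/3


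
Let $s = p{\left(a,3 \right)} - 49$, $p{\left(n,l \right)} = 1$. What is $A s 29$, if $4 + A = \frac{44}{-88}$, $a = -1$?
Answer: $6264$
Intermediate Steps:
$s = -48$ ($s = 1 - 49 = -48$)
$A = - \frac{9}{2}$ ($A = -4 + \frac{44}{-88} = -4 + 44 \left(- \frac{1}{88}\right) = -4 - \frac{1}{2} = - \frac{9}{2} \approx -4.5$)
$A s 29 = \left(- \frac{9}{2}\right) \left(-48\right) 29 = 216 \cdot 29 = 6264$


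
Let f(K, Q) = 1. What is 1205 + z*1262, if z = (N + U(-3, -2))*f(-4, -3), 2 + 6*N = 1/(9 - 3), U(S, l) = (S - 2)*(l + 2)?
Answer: 14749/18 ≈ 819.39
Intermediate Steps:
U(S, l) = (-2 + S)*(2 + l)
N = -11/36 (N = -⅓ + 1/(6*(9 - 3)) = -⅓ + (⅙)/6 = -⅓ + (⅙)*(⅙) = -⅓ + 1/36 = -11/36 ≈ -0.30556)
z = -11/36 (z = (-11/36 + (-4 - 2*(-2) + 2*(-3) - 3*(-2)))*1 = (-11/36 + (-4 + 4 - 6 + 6))*1 = (-11/36 + 0)*1 = -11/36*1 = -11/36 ≈ -0.30556)
1205 + z*1262 = 1205 - 11/36*1262 = 1205 - 6941/18 = 14749/18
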